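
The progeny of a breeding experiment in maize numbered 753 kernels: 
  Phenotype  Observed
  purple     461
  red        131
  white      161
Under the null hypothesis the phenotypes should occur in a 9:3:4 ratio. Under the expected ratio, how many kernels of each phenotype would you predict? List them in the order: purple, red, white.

423.5625, 141.1875, 188.25

Total ratio parts = 16. Expected numbers out of 753:
  purple: 753 × 9/16 = 423.5625
  red: 753 × 3/16 = 141.1875
  white: 753 × 4/16 = 188.25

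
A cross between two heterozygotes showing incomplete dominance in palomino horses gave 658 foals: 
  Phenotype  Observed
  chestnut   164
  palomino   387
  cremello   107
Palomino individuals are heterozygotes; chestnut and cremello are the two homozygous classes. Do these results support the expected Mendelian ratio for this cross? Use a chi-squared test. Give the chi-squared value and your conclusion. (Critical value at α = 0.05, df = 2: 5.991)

30.325; not consistent

With incomplete dominance, a heterozygote × heterozygote cross gives a 1:2:1 phenotypic ratio.
Under the 1:2:1 hypothesis (Σ ratio = 4, N = 658):
  chestnut: 658 × 1/4 = 164.5
  palomino: 658 × 2/4 = 329
  cremello: 658 × 1/4 = 164.5
χ² = Σ (O − E)² / E
  chestnut: (164 − 164.5)² / 164.5 = 0.0015
  palomino: (387 − 329)² / 329 = 10.2249
  cremello: (107 − 164.5)² / 164.5 = 20.0988
χ² = 0.0015 + 10.2249 + 20.0988 = 30.3252 ≈ 30.325
Degrees of freedom = 3 − 1 = 2; critical value at α = 0.05 is 5.991.
Since 30.325 > 5.991, we reject the null hypothesis — the data do not fit the 1:2:1 ratio.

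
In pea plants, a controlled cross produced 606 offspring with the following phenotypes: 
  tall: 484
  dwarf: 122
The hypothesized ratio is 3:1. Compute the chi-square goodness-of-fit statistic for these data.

Under the 3:1 hypothesis (Σ ratio = 4, N = 606):
  tall: 606 × 3/4 = 454.5
  dwarf: 606 × 1/4 = 151.5
χ² = Σ (O − E)² / E
  tall: (484 − 454.5)² / 454.5 = 1.9147
  dwarf: (122 − 151.5)² / 151.5 = 5.7442
χ² = 1.9147 + 5.7442 = 7.6589 ≈ 7.659

7.659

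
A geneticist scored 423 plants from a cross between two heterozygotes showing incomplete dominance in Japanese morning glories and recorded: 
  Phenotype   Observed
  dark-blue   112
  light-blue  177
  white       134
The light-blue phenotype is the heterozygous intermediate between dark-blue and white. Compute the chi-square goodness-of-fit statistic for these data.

13.544

With incomplete dominance, a heterozygote × heterozygote cross gives a 1:2:1 phenotypic ratio.
Total ratio parts = 4. Expected numbers out of 423:
  dark-blue: 423 × 1/4 = 105.75
  light-blue: 423 × 2/4 = 211.5
  white: 423 × 1/4 = 105.75
χ² = Σ (O − E)² / E
  dark-blue: (112 − 105.75)² / 105.75 = 0.3694
  light-blue: (177 − 211.5)² / 211.5 = 5.6277
  white: (134 − 105.75)² / 105.75 = 7.5467
χ² = 0.3694 + 5.6277 + 7.5467 = 13.5438 ≈ 13.544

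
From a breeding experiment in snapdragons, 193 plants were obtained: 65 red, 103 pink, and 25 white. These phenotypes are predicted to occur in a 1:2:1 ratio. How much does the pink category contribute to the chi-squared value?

0.438

Total ratio parts = 4. Expected numbers out of 193:
  red: 193 × 1/4 = 48.25
  pink: 193 × 2/4 = 96.5
  white: 193 × 1/4 = 48.25
Contribution of pink: (103 − 96.5)² / 96.5 = 0.4378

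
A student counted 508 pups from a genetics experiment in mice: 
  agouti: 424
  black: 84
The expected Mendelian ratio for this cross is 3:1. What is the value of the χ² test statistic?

Under the 3:1 hypothesis (Σ ratio = 4, N = 508):
  agouti: 508 × 3/4 = 381
  black: 508 × 1/4 = 127
χ² = Σ (O − E)² / E
  agouti: (424 − 381)² / 381 = 4.8530
  black: (84 − 127)² / 127 = 14.5591
χ² = 4.8530 + 14.5591 = 19.4121 ≈ 19.412

19.412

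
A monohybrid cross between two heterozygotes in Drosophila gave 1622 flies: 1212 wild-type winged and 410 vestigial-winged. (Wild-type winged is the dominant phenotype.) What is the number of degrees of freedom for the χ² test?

For a monohybrid cross between heterozygotes with complete dominance, the expected phenotypic ratio is 3:1.
A goodness-of-fit test with 2 phenotype classes has df = 2 − 1 = 1.

1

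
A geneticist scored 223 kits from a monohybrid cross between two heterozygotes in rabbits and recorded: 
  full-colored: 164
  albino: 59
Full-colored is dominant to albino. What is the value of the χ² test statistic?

For a monohybrid cross between heterozygotes with complete dominance, the expected phenotypic ratio is 3:1.
Expected counts for N = 223 under a 3:1 ratio (total parts = 4):
  full-colored: 223 × 3/4 = 167.25
  albino: 223 × 1/4 = 55.75
χ² = Σ (O − E)² / E
  full-colored: (164 − 167.25)² / 167.25 = 0.0632
  albino: (59 − 55.75)² / 55.75 = 0.1895
χ² = 0.0632 + 0.1895 = 0.2527 ≈ 0.253

0.253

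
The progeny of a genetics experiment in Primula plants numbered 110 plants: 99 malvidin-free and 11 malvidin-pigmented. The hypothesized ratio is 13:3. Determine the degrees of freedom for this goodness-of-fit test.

1

A goodness-of-fit test with 2 phenotype classes has df = 2 − 1 = 1.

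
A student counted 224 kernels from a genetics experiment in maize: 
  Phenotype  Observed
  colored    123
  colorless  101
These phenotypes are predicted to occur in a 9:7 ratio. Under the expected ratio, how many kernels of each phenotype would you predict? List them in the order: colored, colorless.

126, 98

The 9:7 ratio has 16 parts, so with N = 224 the expected counts are:
  colored: 224 × 9/16 = 126
  colorless: 224 × 7/16 = 98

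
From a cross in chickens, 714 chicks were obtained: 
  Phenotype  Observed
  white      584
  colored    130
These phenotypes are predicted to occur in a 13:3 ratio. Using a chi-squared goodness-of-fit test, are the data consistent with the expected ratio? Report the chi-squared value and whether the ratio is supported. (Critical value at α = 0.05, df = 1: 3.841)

Expected counts for N = 714 under a 13:3 ratio (total parts = 16):
  white: 714 × 13/16 = 580.125
  colored: 714 × 3/16 = 133.875
χ² = Σ (O − E)² / E
  white: (584 − 580.125)² / 580.125 = 0.0259
  colored: (130 − 133.875)² / 133.875 = 0.1122
χ² = 0.0259 + 0.1122 = 0.1381 ≈ 0.138
Degrees of freedom = 2 − 1 = 1; critical value at α = 0.05 is 3.841.
Since 0.138 < 3.841, we fail to reject the null hypothesis — the data are consistent with the 13:3 ratio.

0.138; consistent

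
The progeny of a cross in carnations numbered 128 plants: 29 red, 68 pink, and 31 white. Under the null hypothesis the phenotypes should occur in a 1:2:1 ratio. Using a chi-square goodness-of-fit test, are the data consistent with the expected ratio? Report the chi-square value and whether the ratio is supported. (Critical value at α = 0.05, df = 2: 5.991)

Expected counts for N = 128 under a 1:2:1 ratio (total parts = 4):
  red: 128 × 1/4 = 32
  pink: 128 × 2/4 = 64
  white: 128 × 1/4 = 32
χ² = Σ (O − E)² / E
  red: (29 − 32)² / 32 = 0.2812
  pink: (68 − 64)² / 64 = 0.2500
  white: (31 − 32)² / 32 = 0.0312
χ² = 0.2812 + 0.2500 + 0.0312 = 0.5624 ≈ 0.562
Degrees of freedom = 3 − 1 = 2; critical value at α = 0.05 is 5.991.
Since 0.562 < 5.991, we fail to reject the null hypothesis — the data are consistent with the 1:2:1 ratio.

0.562; consistent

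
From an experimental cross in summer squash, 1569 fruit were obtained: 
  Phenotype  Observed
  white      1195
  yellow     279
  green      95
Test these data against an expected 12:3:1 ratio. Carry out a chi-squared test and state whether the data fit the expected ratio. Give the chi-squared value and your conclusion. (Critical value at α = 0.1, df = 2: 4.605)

1.163; consistent

The 12:3:1 ratio has 16 parts, so with N = 1569 the expected counts are:
  white: 1569 × 12/16 = 1176.75
  yellow: 1569 × 3/16 = 294.1875
  green: 1569 × 1/16 = 98.0625
χ² = Σ (O − E)² / E
  white: (1195 − 1176.75)² / 1176.75 = 0.2830
  yellow: (279 − 294.1875)² / 294.1875 = 0.7841
  green: (95 − 98.0625)² / 98.0625 = 0.0956
χ² = 0.2830 + 0.7841 + 0.0956 = 1.1627 ≈ 1.163
Degrees of freedom = 3 − 1 = 2; critical value at α = 0.1 is 4.605.
Since 1.163 < 4.605, we fail to reject the null hypothesis — the data are consistent with the 12:3:1 ratio.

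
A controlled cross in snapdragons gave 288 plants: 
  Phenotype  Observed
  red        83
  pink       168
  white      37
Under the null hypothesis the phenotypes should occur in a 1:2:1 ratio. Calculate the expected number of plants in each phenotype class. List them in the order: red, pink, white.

Total ratio parts = 4. Expected numbers out of 288:
  red: 288 × 1/4 = 72
  pink: 288 × 2/4 = 144
  white: 288 × 1/4 = 72

72, 144, 72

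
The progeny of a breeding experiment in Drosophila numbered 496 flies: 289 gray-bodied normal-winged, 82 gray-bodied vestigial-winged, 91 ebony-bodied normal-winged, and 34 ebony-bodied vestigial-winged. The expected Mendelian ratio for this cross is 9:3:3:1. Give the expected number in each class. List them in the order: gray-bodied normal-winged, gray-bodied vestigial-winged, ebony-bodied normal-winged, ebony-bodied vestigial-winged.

Expected counts for N = 496 under a 9:3:3:1 ratio (total parts = 16):
  gray-bodied normal-winged: 496 × 9/16 = 279
  gray-bodied vestigial-winged: 496 × 3/16 = 93
  ebony-bodied normal-winged: 496 × 3/16 = 93
  ebony-bodied vestigial-winged: 496 × 1/16 = 31

279, 93, 93, 31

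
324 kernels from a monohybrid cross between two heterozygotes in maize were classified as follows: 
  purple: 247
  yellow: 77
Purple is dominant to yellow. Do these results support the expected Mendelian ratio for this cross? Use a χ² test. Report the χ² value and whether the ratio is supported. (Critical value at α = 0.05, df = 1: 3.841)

0.263; consistent

For a monohybrid cross between heterozygotes with complete dominance, the expected phenotypic ratio is 3:1.
Under the 3:1 hypothesis (Σ ratio = 4, N = 324):
  purple: 324 × 3/4 = 243
  yellow: 324 × 1/4 = 81
χ² = Σ (O − E)² / E
  purple: (247 − 243)² / 243 = 0.0658
  yellow: (77 − 81)² / 81 = 0.1975
χ² = 0.0658 + 0.1975 = 0.2633 ≈ 0.263
Degrees of freedom = 2 − 1 = 1; critical value at α = 0.05 is 3.841.
Since 0.263 < 3.841, we fail to reject the null hypothesis — the data are consistent with the 3:1 ratio.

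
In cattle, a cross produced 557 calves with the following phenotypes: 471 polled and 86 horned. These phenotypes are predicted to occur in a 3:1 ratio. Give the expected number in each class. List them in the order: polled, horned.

Total ratio parts = 4. Expected numbers out of 557:
  polled: 557 × 3/4 = 417.75
  horned: 557 × 1/4 = 139.25

417.75, 139.25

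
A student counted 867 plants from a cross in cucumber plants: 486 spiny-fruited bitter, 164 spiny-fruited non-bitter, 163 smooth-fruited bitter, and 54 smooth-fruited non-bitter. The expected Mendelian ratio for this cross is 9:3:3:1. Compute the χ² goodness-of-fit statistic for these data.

0.020

Total ratio parts = 16. Expected numbers out of 867:
  spiny-fruited bitter: 867 × 9/16 = 487.6875
  spiny-fruited non-bitter: 867 × 3/16 = 162.5625
  smooth-fruited bitter: 867 × 3/16 = 162.5625
  smooth-fruited non-bitter: 867 × 1/16 = 54.1875
χ² = Σ (O − E)² / E
  spiny-fruited bitter: (486 − 487.6875)² / 487.6875 = 0.0058
  spiny-fruited non-bitter: (164 − 162.5625)² / 162.5625 = 0.0127
  smooth-fruited bitter: (163 − 162.5625)² / 162.5625 = 0.0012
  smooth-fruited non-bitter: (54 − 54.1875)² / 54.1875 = 0.0006
χ² = 0.0058 + 0.0127 + 0.0012 + 0.0006 = 0.0203 ≈ 0.020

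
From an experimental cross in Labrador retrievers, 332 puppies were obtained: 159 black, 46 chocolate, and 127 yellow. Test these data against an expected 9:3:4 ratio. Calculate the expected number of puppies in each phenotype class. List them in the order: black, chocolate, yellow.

186.75, 62.25, 83

The 9:3:4 ratio has 16 parts, so with N = 332 the expected counts are:
  black: 332 × 9/16 = 186.75
  chocolate: 332 × 3/16 = 62.25
  yellow: 332 × 4/16 = 83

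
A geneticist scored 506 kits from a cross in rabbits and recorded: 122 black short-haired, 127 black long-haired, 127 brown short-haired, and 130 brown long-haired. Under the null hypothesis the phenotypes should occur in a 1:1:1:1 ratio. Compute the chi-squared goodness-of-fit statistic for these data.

The 1:1:1:1 ratio has 4 parts, so with N = 506 the expected counts are:
  black short-haired: 506 × 1/4 = 126.5
  black long-haired: 506 × 1/4 = 126.5
  brown short-haired: 506 × 1/4 = 126.5
  brown long-haired: 506 × 1/4 = 126.5
χ² = Σ (O − E)² / E
  black short-haired: (122 − 126.5)² / 126.5 = 0.1601
  black long-haired: (127 − 126.5)² / 126.5 = 0.0020
  brown short-haired: (127 − 126.5)² / 126.5 = 0.0020
  brown long-haired: (130 − 126.5)² / 126.5 = 0.0968
χ² = 0.1601 + 0.0020 + 0.0020 + 0.0968 = 0.2609 ≈ 0.261

0.261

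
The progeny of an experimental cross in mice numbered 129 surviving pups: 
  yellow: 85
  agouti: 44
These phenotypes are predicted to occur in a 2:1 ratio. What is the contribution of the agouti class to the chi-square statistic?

0.023

Total ratio parts = 3. Expected numbers out of 129:
  yellow: 129 × 2/3 = 86
  agouti: 129 × 1/3 = 43
Contribution of agouti: (44 − 43)² / 43 = 0.0233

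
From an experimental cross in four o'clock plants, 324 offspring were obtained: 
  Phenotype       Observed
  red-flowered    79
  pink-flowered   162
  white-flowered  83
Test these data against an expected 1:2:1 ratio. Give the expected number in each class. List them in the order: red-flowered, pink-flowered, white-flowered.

81, 162, 81

Total ratio parts = 4. Expected numbers out of 324:
  red-flowered: 324 × 1/4 = 81
  pink-flowered: 324 × 2/4 = 162
  white-flowered: 324 × 1/4 = 81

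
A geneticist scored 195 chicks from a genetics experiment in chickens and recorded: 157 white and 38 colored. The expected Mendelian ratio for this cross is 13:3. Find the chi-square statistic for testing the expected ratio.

0.070

Total ratio parts = 16. Expected numbers out of 195:
  white: 195 × 13/16 = 158.4375
  colored: 195 × 3/16 = 36.5625
χ² = Σ (O − E)² / E
  white: (157 − 158.4375)² / 158.4375 = 0.0130
  colored: (38 − 36.5625)² / 36.5625 = 0.0565
χ² = 0.0130 + 0.0565 = 0.0695 ≈ 0.070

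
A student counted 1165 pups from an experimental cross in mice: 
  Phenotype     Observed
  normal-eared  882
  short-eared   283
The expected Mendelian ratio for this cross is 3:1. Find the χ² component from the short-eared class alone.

0.234

Expected counts for N = 1165 under a 3:1 ratio (total parts = 4):
  normal-eared: 1165 × 3/4 = 873.75
  short-eared: 1165 × 1/4 = 291.25
Contribution of short-eared: (283 − 291.25)² / 291.25 = 0.2337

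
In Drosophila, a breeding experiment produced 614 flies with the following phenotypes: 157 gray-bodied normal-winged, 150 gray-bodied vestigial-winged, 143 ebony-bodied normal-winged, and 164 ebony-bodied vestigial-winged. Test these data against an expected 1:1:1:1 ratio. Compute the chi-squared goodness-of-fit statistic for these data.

Under the 1:1:1:1 hypothesis (Σ ratio = 4, N = 614):
  gray-bodied normal-winged: 614 × 1/4 = 153.5
  gray-bodied vestigial-winged: 614 × 1/4 = 153.5
  ebony-bodied normal-winged: 614 × 1/4 = 153.5
  ebony-bodied vestigial-winged: 614 × 1/4 = 153.5
χ² = Σ (O − E)² / E
  gray-bodied normal-winged: (157 − 153.5)² / 153.5 = 0.0798
  gray-bodied vestigial-winged: (150 − 153.5)² / 153.5 = 0.0798
  ebony-bodied normal-winged: (143 − 153.5)² / 153.5 = 0.7182
  ebony-bodied vestigial-winged: (164 − 153.5)² / 153.5 = 0.7182
χ² = 0.0798 + 0.0798 + 0.7182 + 0.7182 = 1.596

1.596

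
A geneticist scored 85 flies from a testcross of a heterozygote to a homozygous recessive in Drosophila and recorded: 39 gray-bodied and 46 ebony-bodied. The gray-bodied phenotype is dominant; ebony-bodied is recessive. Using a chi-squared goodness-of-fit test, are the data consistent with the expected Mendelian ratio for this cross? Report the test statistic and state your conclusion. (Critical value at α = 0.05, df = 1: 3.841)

A testcross of a heterozygote (Aa × aa) gives a 1:1 phenotypic ratio.
Under the 1:1 hypothesis (Σ ratio = 2, N = 85):
  gray-bodied: 85 × 1/2 = 42.5
  ebony-bodied: 85 × 1/2 = 42.5
χ² = Σ (O − E)² / E
  gray-bodied: (39 − 42.5)² / 42.5 = 0.2882
  ebony-bodied: (46 − 42.5)² / 42.5 = 0.2882
χ² = 0.2882 + 0.2882 = 0.5764 ≈ 0.576
Degrees of freedom = 2 − 1 = 1; critical value at α = 0.05 is 3.841.
Since 0.576 < 3.841, we fail to reject the null hypothesis — the data are consistent with the 1:1 ratio.

0.576; consistent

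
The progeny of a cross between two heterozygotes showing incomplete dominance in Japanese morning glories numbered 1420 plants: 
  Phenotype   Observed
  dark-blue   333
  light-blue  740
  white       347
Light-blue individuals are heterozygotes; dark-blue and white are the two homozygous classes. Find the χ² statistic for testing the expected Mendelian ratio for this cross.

2.811

With incomplete dominance, a heterozygote × heterozygote cross gives a 1:2:1 phenotypic ratio.
Under the 1:2:1 hypothesis (Σ ratio = 4, N = 1420):
  dark-blue: 1420 × 1/4 = 355
  light-blue: 1420 × 2/4 = 710
  white: 1420 × 1/4 = 355
χ² = Σ (O − E)² / E
  dark-blue: (333 − 355)² / 355 = 1.3634
  light-blue: (740 − 710)² / 710 = 1.2676
  white: (347 − 355)² / 355 = 0.1803
χ² = 1.3634 + 1.2676 + 0.1803 = 2.8113 ≈ 2.811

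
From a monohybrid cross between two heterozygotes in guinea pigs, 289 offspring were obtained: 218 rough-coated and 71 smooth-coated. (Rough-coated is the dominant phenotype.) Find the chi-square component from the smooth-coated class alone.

0.022

For a monohybrid cross between heterozygotes with complete dominance, the expected phenotypic ratio is 3:1.
The 3:1 ratio has 4 parts, so with N = 289 the expected counts are:
  rough-coated: 289 × 3/4 = 216.75
  smooth-coated: 289 × 1/4 = 72.25
Contribution of smooth-coated: (71 − 72.25)² / 72.25 = 0.0216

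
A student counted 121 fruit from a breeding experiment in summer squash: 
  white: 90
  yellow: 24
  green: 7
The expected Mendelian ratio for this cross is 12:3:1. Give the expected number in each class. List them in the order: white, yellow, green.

Total ratio parts = 16. Expected numbers out of 121:
  white: 121 × 12/16 = 90.75
  yellow: 121 × 3/16 = 22.6875
  green: 121 × 1/16 = 7.5625

90.75, 22.6875, 7.5625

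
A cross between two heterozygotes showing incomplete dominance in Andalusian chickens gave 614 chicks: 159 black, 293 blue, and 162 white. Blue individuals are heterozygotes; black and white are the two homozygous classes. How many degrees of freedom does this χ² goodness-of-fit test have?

With incomplete dominance, a heterozygote × heterozygote cross gives a 1:2:1 phenotypic ratio.
A goodness-of-fit test with 3 phenotype classes has df = 3 − 1 = 2.

2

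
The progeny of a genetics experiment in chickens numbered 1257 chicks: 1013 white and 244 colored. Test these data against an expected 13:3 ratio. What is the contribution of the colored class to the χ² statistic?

0.293

Under the 13:3 hypothesis (Σ ratio = 16, N = 1257):
  white: 1257 × 13/16 = 1021.3125
  colored: 1257 × 3/16 = 235.6875
Contribution of colored: (244 − 235.6875)² / 235.6875 = 0.2932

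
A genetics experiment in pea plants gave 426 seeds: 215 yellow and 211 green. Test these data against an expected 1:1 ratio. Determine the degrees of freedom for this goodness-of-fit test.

1

A goodness-of-fit test with 2 phenotype classes has df = 2 − 1 = 1.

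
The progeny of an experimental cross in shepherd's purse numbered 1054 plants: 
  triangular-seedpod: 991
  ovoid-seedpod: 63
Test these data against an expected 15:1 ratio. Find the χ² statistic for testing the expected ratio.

0.134

Expected counts for N = 1054 under a 15:1 ratio (total parts = 16):
  triangular-seedpod: 1054 × 15/16 = 988.125
  ovoid-seedpod: 1054 × 1/16 = 65.875
χ² = Σ (O − E)² / E
  triangular-seedpod: (991 − 988.125)² / 988.125 = 0.0084
  ovoid-seedpod: (63 − 65.875)² / 65.875 = 0.1255
χ² = 0.0084 + 0.1255 = 0.1339 ≈ 0.134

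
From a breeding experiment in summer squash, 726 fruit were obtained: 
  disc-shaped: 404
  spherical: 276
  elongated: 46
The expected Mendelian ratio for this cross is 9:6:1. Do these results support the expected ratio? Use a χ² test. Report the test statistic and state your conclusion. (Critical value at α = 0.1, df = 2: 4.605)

Under the 9:6:1 hypothesis (Σ ratio = 16, N = 726):
  disc-shaped: 726 × 9/16 = 408.375
  spherical: 726 × 6/16 = 272.25
  elongated: 726 × 1/16 = 45.375
χ² = Σ (O − E)² / E
  disc-shaped: (404 − 408.375)² / 408.375 = 0.0469
  spherical: (276 − 272.25)² / 272.25 = 0.0517
  elongated: (46 − 45.375)² / 45.375 = 0.0086
χ² = 0.0469 + 0.0517 + 0.0086 = 0.1072 ≈ 0.107
Degrees of freedom = 3 − 1 = 2; critical value at α = 0.1 is 4.605.
Since 0.107 < 4.605, we fail to reject the null hypothesis — the data are consistent with the 9:6:1 ratio.

0.107; consistent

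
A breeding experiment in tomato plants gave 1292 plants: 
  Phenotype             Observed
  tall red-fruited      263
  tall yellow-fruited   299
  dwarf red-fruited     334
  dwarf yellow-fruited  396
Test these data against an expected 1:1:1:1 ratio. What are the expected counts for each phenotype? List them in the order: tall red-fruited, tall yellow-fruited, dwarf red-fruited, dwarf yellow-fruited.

Under the 1:1:1:1 hypothesis (Σ ratio = 4, N = 1292):
  tall red-fruited: 1292 × 1/4 = 323
  tall yellow-fruited: 1292 × 1/4 = 323
  dwarf red-fruited: 1292 × 1/4 = 323
  dwarf yellow-fruited: 1292 × 1/4 = 323

323, 323, 323, 323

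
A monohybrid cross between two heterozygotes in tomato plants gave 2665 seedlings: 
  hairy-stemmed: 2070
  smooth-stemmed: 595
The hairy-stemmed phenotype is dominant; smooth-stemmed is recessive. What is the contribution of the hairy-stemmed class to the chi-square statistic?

2.540

For a monohybrid cross between heterozygotes with complete dominance, the expected phenotypic ratio is 3:1.
Under the 3:1 hypothesis (Σ ratio = 4, N = 2665):
  hairy-stemmed: 2665 × 3/4 = 1998.75
  smooth-stemmed: 2665 × 1/4 = 666.25
Contribution of hairy-stemmed: (2070 − 1998.75)² / 1998.75 = 2.5399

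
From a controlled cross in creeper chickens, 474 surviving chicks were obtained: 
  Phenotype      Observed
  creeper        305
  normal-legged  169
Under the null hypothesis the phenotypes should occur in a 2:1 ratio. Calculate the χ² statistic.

The 2:1 ratio has 3 parts, so with N = 474 the expected counts are:
  creeper: 474 × 2/3 = 316
  normal-legged: 474 × 1/3 = 158
χ² = Σ (O − E)² / E
  creeper: (305 − 316)² / 316 = 0.3829
  normal-legged: (169 − 158)² / 158 = 0.7658
χ² = 0.3829 + 0.7658 = 1.1487 ≈ 1.149

1.149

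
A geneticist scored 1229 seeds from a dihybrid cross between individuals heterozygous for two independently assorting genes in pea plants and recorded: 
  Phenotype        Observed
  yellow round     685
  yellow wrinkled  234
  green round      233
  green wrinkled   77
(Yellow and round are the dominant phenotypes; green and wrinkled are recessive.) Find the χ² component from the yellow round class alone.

0.058

A dihybrid F₂ with independent assortment and complete dominance at both loci gives a 9:3:3:1 phenotypic ratio.
Total ratio parts = 16. Expected numbers out of 1229:
  yellow round: 1229 × 9/16 = 691.3125
  yellow wrinkled: 1229 × 3/16 = 230.4375
  green round: 1229 × 3/16 = 230.4375
  green wrinkled: 1229 × 1/16 = 76.8125
Contribution of yellow round: (685 − 691.3125)² / 691.3125 = 0.0576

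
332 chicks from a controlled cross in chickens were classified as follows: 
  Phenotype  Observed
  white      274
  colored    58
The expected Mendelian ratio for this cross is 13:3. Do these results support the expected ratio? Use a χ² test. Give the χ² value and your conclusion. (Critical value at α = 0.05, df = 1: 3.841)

Expected counts for N = 332 under a 13:3 ratio (total parts = 16):
  white: 332 × 13/16 = 269.75
  colored: 332 × 3/16 = 62.25
χ² = Σ (O − E)² / E
  white: (274 − 269.75)² / 269.75 = 0.0670
  colored: (58 − 62.25)² / 62.25 = 0.2902
χ² = 0.0670 + 0.2902 = 0.3572 ≈ 0.357
Degrees of freedom = 2 − 1 = 1; critical value at α = 0.05 is 3.841.
Since 0.357 < 3.841, we fail to reject the null hypothesis — the data are consistent with the 13:3 ratio.

0.357; consistent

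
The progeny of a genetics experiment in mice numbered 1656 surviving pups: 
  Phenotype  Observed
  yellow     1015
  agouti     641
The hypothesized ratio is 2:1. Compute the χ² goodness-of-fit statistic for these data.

21.524

Under the 2:1 hypothesis (Σ ratio = 3, N = 1656):
  yellow: 1656 × 2/3 = 1104
  agouti: 1656 × 1/3 = 552
χ² = Σ (O − E)² / E
  yellow: (1015 − 1104)² / 1104 = 7.1748
  agouti: (641 − 552)² / 552 = 14.3496
χ² = 7.1748 + 14.3496 = 21.5244 ≈ 21.524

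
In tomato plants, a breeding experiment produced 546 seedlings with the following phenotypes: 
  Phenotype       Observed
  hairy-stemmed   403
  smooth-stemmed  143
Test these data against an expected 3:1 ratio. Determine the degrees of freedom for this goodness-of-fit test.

A goodness-of-fit test with 2 phenotype classes has df = 2 − 1 = 1.

1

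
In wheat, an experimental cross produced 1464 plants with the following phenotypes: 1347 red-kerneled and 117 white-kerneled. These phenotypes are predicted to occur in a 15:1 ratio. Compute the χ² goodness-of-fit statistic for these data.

7.580

The 15:1 ratio has 16 parts, so with N = 1464 the expected counts are:
  red-kerneled: 1464 × 15/16 = 1372.5
  white-kerneled: 1464 × 1/16 = 91.5
χ² = Σ (O − E)² / E
  red-kerneled: (1347 − 1372.5)² / 1372.5 = 0.4738
  white-kerneled: (117 − 91.5)² / 91.5 = 7.1066
χ² = 0.4738 + 7.1066 = 7.5804 ≈ 7.580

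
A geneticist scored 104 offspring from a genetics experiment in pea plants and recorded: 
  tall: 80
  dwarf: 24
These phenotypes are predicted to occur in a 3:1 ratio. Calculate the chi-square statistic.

The 3:1 ratio has 4 parts, so with N = 104 the expected counts are:
  tall: 104 × 3/4 = 78
  dwarf: 104 × 1/4 = 26
χ² = Σ (O − E)² / E
  tall: (80 − 78)² / 78 = 0.0513
  dwarf: (24 − 26)² / 26 = 0.1538
χ² = 0.0513 + 0.1538 = 0.2051 ≈ 0.205

0.205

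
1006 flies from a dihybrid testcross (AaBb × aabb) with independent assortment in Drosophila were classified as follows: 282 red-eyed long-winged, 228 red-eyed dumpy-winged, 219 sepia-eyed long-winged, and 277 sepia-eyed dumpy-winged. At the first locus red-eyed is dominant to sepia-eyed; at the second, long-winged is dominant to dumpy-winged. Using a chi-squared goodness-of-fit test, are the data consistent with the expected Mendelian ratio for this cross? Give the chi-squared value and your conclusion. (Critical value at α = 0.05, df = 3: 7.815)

12.680; not consistent

A dihybrid testcross with independent assortment gives a 1:1:1:1 ratio.
The 1:1:1:1 ratio has 4 parts, so with N = 1006 the expected counts are:
  red-eyed long-winged: 1006 × 1/4 = 251.5
  red-eyed dumpy-winged: 1006 × 1/4 = 251.5
  sepia-eyed long-winged: 1006 × 1/4 = 251.5
  sepia-eyed dumpy-winged: 1006 × 1/4 = 251.5
χ² = Σ (O − E)² / E
  red-eyed long-winged: (282 − 251.5)² / 251.5 = 3.6988
  red-eyed dumpy-winged: (228 − 251.5)² / 251.5 = 2.1958
  sepia-eyed long-winged: (219 − 251.5)² / 251.5 = 4.1998
  sepia-eyed dumpy-winged: (277 − 251.5)² / 251.5 = 2.5855
χ² = 3.6988 + 2.1958 + 4.1998 + 2.5855 = 12.6799 ≈ 12.680
Degrees of freedom = 4 − 1 = 3; critical value at α = 0.05 is 7.815.
Since 12.680 > 7.815, we reject the null hypothesis — the data do not fit the 1:1:1:1 ratio.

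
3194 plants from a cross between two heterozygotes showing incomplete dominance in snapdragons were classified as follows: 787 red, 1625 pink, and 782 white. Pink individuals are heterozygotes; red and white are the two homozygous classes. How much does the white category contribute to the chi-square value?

0.341

With incomplete dominance, a heterozygote × heterozygote cross gives a 1:2:1 phenotypic ratio.
The 1:2:1 ratio has 4 parts, so with N = 3194 the expected counts are:
  red: 3194 × 1/4 = 798.5
  pink: 3194 × 2/4 = 1597
  white: 3194 × 1/4 = 798.5
Contribution of white: (782 − 798.5)² / 798.5 = 0.3410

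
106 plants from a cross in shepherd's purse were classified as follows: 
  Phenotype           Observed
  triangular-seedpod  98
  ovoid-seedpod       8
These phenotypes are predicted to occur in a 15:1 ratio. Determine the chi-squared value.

0.304

Under the 15:1 hypothesis (Σ ratio = 16, N = 106):
  triangular-seedpod: 106 × 15/16 = 99.375
  ovoid-seedpod: 106 × 1/16 = 6.625
χ² = Σ (O − E)² / E
  triangular-seedpod: (98 − 99.375)² / 99.375 = 0.0190
  ovoid-seedpod: (8 − 6.625)² / 6.625 = 0.2854
χ² = 0.0190 + 0.2854 = 0.3044 ≈ 0.304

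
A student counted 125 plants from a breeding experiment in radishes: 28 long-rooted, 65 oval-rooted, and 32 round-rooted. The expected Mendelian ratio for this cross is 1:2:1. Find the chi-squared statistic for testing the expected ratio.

Under the 1:2:1 hypothesis (Σ ratio = 4, N = 125):
  long-rooted: 125 × 1/4 = 31.25
  oval-rooted: 125 × 2/4 = 62.5
  round-rooted: 125 × 1/4 = 31.25
χ² = Σ (O − E)² / E
  long-rooted: (28 − 31.25)² / 31.25 = 0.3380
  oval-rooted: (65 − 62.5)² / 62.5 = 0.1000
  round-rooted: (32 − 31.25)² / 31.25 = 0.0180
χ² = 0.3380 + 0.1000 + 0.0180 = 0.456

0.456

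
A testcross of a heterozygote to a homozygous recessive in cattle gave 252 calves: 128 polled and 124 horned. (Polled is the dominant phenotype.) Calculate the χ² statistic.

0.063

A testcross of a heterozygote (Aa × aa) gives a 1:1 phenotypic ratio.
Total ratio parts = 2. Expected numbers out of 252:
  polled: 252 × 1/2 = 126
  horned: 252 × 1/2 = 126
χ² = Σ (O − E)² / E
  polled: (128 − 126)² / 126 = 0.0317
  horned: (124 − 126)² / 126 = 0.0317
χ² = 0.0317 + 0.0317 = 0.0634 ≈ 0.063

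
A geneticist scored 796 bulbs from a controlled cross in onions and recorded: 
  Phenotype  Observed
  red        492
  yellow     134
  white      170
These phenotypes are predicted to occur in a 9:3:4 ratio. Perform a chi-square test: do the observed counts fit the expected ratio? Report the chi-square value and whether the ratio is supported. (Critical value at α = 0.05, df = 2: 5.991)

10.157; not consistent

Expected counts for N = 796 under a 9:3:4 ratio (total parts = 16):
  red: 796 × 9/16 = 447.75
  yellow: 796 × 3/16 = 149.25
  white: 796 × 4/16 = 199
χ² = Σ (O − E)² / E
  red: (492 − 447.75)² / 447.75 = 4.3731
  yellow: (134 − 149.25)² / 149.25 = 1.5582
  white: (170 − 199)² / 199 = 4.2261
χ² = 4.3731 + 1.5582 + 4.2261 = 10.1574 ≈ 10.157
Degrees of freedom = 3 − 1 = 2; critical value at α = 0.05 is 5.991.
Since 10.157 > 5.991, we reject the null hypothesis — the data do not fit the 9:3:4 ratio.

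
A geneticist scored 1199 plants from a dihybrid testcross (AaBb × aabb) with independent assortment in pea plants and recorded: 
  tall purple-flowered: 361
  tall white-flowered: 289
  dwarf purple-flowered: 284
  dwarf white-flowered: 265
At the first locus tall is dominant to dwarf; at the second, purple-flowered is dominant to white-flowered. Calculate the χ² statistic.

A dihybrid testcross with independent assortment gives a 1:1:1:1 ratio.
Under the 1:1:1:1 hypothesis (Σ ratio = 4, N = 1199):
  tall purple-flowered: 1199 × 1/4 = 299.75
  tall white-flowered: 1199 × 1/4 = 299.75
  dwarf purple-flowered: 1199 × 1/4 = 299.75
  dwarf white-flowered: 1199 × 1/4 = 299.75
χ² = Σ (O − E)² / E
  tall purple-flowered: (361 − 299.75)² / 299.75 = 12.5156
  tall white-flowered: (289 − 299.75)² / 299.75 = 0.3855
  dwarf purple-flowered: (284 − 299.75)² / 299.75 = 0.8276
  dwarf white-flowered: (265 − 299.75)² / 299.75 = 4.0286
χ² = 12.5156 + 0.3855 + 0.8276 + 4.0286 = 17.7573 ≈ 17.757

17.757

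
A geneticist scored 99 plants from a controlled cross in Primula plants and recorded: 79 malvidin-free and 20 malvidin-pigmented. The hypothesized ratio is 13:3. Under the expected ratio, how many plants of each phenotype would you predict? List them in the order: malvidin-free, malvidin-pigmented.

Expected counts for N = 99 under a 13:3 ratio (total parts = 16):
  malvidin-free: 99 × 13/16 = 80.4375
  malvidin-pigmented: 99 × 3/16 = 18.5625

80.4375, 18.5625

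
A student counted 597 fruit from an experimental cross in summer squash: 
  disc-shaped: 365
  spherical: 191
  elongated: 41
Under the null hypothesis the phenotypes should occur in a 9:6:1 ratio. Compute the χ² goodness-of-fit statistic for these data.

Under the 9:6:1 hypothesis (Σ ratio = 16, N = 597):
  disc-shaped: 597 × 9/16 = 335.8125
  spherical: 597 × 6/16 = 223.875
  elongated: 597 × 1/16 = 37.3125
χ² = Σ (O − E)² / E
  disc-shaped: (365 − 335.8125)² / 335.8125 = 2.5369
  spherical: (191 − 223.875)² / 223.875 = 4.8275
  elongated: (41 − 37.3125)² / 37.3125 = 0.3644
χ² = 2.5369 + 4.8275 + 0.3644 = 7.7288 ≈ 7.729

7.729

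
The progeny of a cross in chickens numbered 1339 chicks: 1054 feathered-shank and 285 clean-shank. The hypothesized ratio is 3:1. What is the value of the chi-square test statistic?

Total ratio parts = 4. Expected numbers out of 1339:
  feathered-shank: 1339 × 3/4 = 1004.25
  clean-shank: 1339 × 1/4 = 334.75
χ² = Σ (O − E)² / E
  feathered-shank: (1054 − 1004.25)² / 1004.25 = 2.4646
  clean-shank: (285 − 334.75)² / 334.75 = 7.3938
χ² = 2.4646 + 7.3938 = 9.8584 ≈ 9.858

9.858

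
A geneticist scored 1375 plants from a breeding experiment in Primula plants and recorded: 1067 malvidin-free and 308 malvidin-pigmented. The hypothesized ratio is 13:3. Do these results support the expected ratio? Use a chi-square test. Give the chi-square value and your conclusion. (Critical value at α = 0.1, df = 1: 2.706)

Under the 13:3 hypothesis (Σ ratio = 16, N = 1375):
  malvidin-free: 1375 × 13/16 = 1117.1875
  malvidin-pigmented: 1375 × 3/16 = 257.8125
χ² = Σ (O − E)² / E
  malvidin-free: (1067 − 1117.1875)² / 1117.1875 = 2.2546
  malvidin-pigmented: (308 − 257.8125)² / 257.8125 = 9.7698
χ² = 2.2546 + 9.7698 = 12.0244 ≈ 12.024
Degrees of freedom = 2 − 1 = 1; critical value at α = 0.1 is 2.706.
Since 12.024 > 2.706, we reject the null hypothesis — the data do not fit the 13:3 ratio.

12.024; not consistent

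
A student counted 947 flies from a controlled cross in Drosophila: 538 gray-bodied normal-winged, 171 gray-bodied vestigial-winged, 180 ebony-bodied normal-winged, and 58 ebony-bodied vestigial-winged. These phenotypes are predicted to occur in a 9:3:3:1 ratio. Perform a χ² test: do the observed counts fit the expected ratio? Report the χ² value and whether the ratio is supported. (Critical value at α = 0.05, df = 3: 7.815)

The 9:3:3:1 ratio has 16 parts, so with N = 947 the expected counts are:
  gray-bodied normal-winged: 947 × 9/16 = 532.6875
  gray-bodied vestigial-winged: 947 × 3/16 = 177.5625
  ebony-bodied normal-winged: 947 × 3/16 = 177.5625
  ebony-bodied vestigial-winged: 947 × 1/16 = 59.1875
χ² = Σ (O − E)² / E
  gray-bodied normal-winged: (538 − 532.6875)² / 532.6875 = 0.0530
  gray-bodied vestigial-winged: (171 − 177.5625)² / 177.5625 = 0.2425
  ebony-bodied normal-winged: (180 − 177.5625)² / 177.5625 = 0.0335
  ebony-bodied vestigial-winged: (58 − 59.1875)² / 59.1875 = 0.0238
χ² = 0.0530 + 0.2425 + 0.0335 + 0.0238 = 0.3528 ≈ 0.353
Degrees of freedom = 4 − 1 = 3; critical value at α = 0.05 is 7.815.
Since 0.353 < 7.815, we fail to reject the null hypothesis — the data are consistent with the 9:3:3:1 ratio.

0.353; consistent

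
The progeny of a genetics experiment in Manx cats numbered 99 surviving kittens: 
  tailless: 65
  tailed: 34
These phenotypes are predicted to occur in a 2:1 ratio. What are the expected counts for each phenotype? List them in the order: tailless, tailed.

The 2:1 ratio has 3 parts, so with N = 99 the expected counts are:
  tailless: 99 × 2/3 = 66
  tailed: 99 × 1/3 = 33

66, 33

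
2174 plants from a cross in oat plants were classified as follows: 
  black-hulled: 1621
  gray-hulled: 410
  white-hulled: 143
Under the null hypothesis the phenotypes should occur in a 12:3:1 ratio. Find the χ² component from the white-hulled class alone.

Expected counts for N = 2174 under a 12:3:1 ratio (total parts = 16):
  black-hulled: 2174 × 12/16 = 1630.5
  gray-hulled: 2174 × 3/16 = 407.625
  white-hulled: 2174 × 1/16 = 135.875
Contribution of white-hulled: (143 − 135.875)² / 135.875 = 0.3736

0.374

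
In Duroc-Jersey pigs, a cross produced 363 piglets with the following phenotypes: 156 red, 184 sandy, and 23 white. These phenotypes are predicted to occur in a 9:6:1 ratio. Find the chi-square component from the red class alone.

11.372

Total ratio parts = 16. Expected numbers out of 363:
  red: 363 × 9/16 = 204.1875
  sandy: 363 × 6/16 = 136.125
  white: 363 × 1/16 = 22.6875
Contribution of red: (156 − 204.1875)² / 204.1875 = 11.3721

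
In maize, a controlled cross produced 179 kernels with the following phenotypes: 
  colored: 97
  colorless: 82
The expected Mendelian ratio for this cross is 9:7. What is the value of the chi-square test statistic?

Under the 9:7 hypothesis (Σ ratio = 16, N = 179):
  colored: 179 × 9/16 = 100.6875
  colorless: 179 × 7/16 = 78.3125
χ² = Σ (O − E)² / E
  colored: (97 − 100.6875)² / 100.6875 = 0.1350
  colorless: (82 − 78.3125)² / 78.3125 = 0.1736
χ² = 0.1350 + 0.1736 = 0.3086 ≈ 0.309

0.309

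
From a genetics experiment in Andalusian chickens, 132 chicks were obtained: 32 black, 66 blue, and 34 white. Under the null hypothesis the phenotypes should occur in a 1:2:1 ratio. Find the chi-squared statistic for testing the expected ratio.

Under the 1:2:1 hypothesis (Σ ratio = 4, N = 132):
  black: 132 × 1/4 = 33
  blue: 132 × 2/4 = 66
  white: 132 × 1/4 = 33
χ² = Σ (O − E)² / E
  black: (32 − 33)² / 33 = 0.0303
  blue: (66 − 66)² / 66 = 0.0000
  white: (34 − 33)² / 33 = 0.0303
χ² = 0.0303 + 0.0000 + 0.0303 = 0.0606 ≈ 0.061

0.061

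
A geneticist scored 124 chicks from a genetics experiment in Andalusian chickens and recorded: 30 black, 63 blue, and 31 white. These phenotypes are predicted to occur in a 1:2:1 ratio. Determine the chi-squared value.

0.048

The 1:2:1 ratio has 4 parts, so with N = 124 the expected counts are:
  black: 124 × 1/4 = 31
  blue: 124 × 2/4 = 62
  white: 124 × 1/4 = 31
χ² = Σ (O − E)² / E
  black: (30 − 31)² / 31 = 0.0323
  blue: (63 − 62)² / 62 = 0.0161
  white: (31 − 31)² / 31 = 0.0000
χ² = 0.0323 + 0.0161 + 0.0000 = 0.0484 ≈ 0.048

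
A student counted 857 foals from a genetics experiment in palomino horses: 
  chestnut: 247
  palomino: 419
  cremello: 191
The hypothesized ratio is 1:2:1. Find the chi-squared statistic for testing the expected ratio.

7.740

Expected counts for N = 857 under a 1:2:1 ratio (total parts = 4):
  chestnut: 857 × 1/4 = 214.25
  palomino: 857 × 2/4 = 428.5
  cremello: 857 × 1/4 = 214.25
χ² = Σ (O − E)² / E
  chestnut: (247 − 214.25)² / 214.25 = 5.0061
  palomino: (419 − 428.5)² / 428.5 = 0.2106
  cremello: (191 − 214.25)² / 214.25 = 2.5230
χ² = 5.0061 + 0.2106 + 2.5230 = 7.7397 ≈ 7.740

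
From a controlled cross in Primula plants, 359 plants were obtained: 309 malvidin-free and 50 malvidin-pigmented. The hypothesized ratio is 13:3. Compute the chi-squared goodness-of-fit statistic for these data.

The 13:3 ratio has 16 parts, so with N = 359 the expected counts are:
  malvidin-free: 359 × 13/16 = 291.6875
  malvidin-pigmented: 359 × 3/16 = 67.3125
χ² = Σ (O − E)² / E
  malvidin-free: (309 − 291.6875)² / 291.6875 = 1.0275
  malvidin-pigmented: (50 − 67.3125)² / 67.3125 = 4.4527
χ² = 1.0275 + 4.4527 = 5.4802 ≈ 5.480

5.480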